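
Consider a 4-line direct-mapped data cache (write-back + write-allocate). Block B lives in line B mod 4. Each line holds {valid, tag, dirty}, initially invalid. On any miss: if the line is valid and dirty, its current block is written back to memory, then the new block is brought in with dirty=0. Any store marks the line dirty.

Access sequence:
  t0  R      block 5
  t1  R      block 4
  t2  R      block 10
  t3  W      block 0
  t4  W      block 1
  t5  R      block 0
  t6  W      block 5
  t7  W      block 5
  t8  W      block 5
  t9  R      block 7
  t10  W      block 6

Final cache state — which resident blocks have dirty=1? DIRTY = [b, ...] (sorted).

DIRTY = [0, 5, 6]

  0 | R B5 → L1 miss [-]
  1 | R B4 → L0 miss [-]
  2 | R B10 → L2 miss [-]
  3 | W B0 → L0 miss [D]
  4 | W B1 → L1 miss [D]
  5 | R B0 → L0 hit [D]
  6 | W B5 → L1 miss wb→B1 [D]
  7 | W B5 → L1 hit [D]
  8 | W B5 → L1 hit [D]
  9 | R B7 → L3 miss [-]
  10 | W B6 → L2 miss [D]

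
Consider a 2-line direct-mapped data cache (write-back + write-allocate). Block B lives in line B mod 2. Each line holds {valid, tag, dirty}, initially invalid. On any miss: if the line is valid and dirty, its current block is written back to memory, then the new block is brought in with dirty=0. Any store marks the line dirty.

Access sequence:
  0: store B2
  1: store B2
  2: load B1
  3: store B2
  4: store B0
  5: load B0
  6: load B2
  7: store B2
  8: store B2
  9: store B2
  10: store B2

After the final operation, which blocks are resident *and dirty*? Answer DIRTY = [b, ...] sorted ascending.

0: W B2 → L0 miss [D]
1: W B2 → L0 hit [D]
2: R B1 → L1 miss [-]
3: W B2 → L0 hit [D]
4: W B0 → L0 miss wb→B2 [D]
5: R B0 → L0 hit [D]
6: R B2 → L0 miss wb→B0 [-]
7: W B2 → L0 hit [D]
8: W B2 → L0 hit [D]
9: W B2 → L0 hit [D]
10: W B2 → L0 hit [D]

DIRTY = [2]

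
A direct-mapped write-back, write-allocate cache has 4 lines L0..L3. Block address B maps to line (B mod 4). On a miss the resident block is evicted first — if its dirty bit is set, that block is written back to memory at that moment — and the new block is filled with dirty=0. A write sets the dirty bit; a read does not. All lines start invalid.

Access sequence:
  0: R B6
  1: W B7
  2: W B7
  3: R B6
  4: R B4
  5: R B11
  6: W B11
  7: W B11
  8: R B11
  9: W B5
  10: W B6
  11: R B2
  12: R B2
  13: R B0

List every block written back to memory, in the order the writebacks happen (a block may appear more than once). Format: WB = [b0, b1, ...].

0: R B6 → L2 miss [-]
1: W B7 → L3 miss [D]
2: W B7 → L3 hit [D]
3: R B6 → L2 hit [-]
4: R B4 → L0 miss [-]
5: R B11 → L3 miss wb→B7 [-]
6: W B11 → L3 hit [D]
7: W B11 → L3 hit [D]
8: R B11 → L3 hit [D]
9: W B5 → L1 miss [D]
10: W B6 → L2 hit [D]
11: R B2 → L2 miss wb→B6 [-]
12: R B2 → L2 hit [-]
13: R B0 → L0 miss [-]

WB = [7, 6]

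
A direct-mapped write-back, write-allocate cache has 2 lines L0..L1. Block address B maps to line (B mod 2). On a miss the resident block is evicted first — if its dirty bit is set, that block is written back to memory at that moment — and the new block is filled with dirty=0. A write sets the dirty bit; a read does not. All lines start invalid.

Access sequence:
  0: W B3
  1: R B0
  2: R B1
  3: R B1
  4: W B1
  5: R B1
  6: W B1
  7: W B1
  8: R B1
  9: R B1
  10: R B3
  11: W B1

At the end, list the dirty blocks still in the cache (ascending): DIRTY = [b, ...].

DIRTY = [1]

  0 | W B3 → L1 miss [D]
  1 | R B0 → L0 miss [-]
  2 | R B1 → L1 miss wb→B3 [-]
  3 | R B1 → L1 hit [-]
  4 | W B1 → L1 hit [D]
  5 | R B1 → L1 hit [D]
  6 | W B1 → L1 hit [D]
  7 | W B1 → L1 hit [D]
  8 | R B1 → L1 hit [D]
  9 | R B1 → L1 hit [D]
  10 | R B3 → L1 miss wb→B1 [-]
  11 | W B1 → L1 miss [D]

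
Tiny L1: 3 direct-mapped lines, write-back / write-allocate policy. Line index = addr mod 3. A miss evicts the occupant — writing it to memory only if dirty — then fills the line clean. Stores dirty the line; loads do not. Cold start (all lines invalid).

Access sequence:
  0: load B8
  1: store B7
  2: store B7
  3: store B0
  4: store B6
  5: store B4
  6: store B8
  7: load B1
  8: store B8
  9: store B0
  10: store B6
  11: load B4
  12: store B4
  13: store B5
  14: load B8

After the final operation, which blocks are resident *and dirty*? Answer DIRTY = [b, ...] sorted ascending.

0: R B8 → L2 miss [-]
1: W B7 → L1 miss [D]
2: W B7 → L1 hit [D]
3: W B0 → L0 miss [D]
4: W B6 → L0 miss wb→B0 [D]
5: W B4 → L1 miss wb→B7 [D]
6: W B8 → L2 hit [D]
7: R B1 → L1 miss wb→B4 [-]
8: W B8 → L2 hit [D]
9: W B0 → L0 miss wb→B6 [D]
10: W B6 → L0 miss wb→B0 [D]
11: R B4 → L1 miss [-]
12: W B4 → L1 hit [D]
13: W B5 → L2 miss wb→B8 [D]
14: R B8 → L2 miss wb→B5 [-]

DIRTY = [4, 6]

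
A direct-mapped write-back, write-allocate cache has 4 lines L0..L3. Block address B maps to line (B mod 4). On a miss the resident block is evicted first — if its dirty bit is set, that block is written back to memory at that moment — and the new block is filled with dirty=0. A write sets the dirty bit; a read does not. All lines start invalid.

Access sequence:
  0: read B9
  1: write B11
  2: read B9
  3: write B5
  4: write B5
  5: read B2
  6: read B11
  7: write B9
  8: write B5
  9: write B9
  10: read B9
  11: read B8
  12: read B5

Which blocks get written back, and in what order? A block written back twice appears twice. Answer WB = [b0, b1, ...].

WB = [5, 9, 5, 9]

0: R B9 → L1 miss [-]
1: W B11 → L3 miss [D]
2: R B9 → L1 hit [-]
3: W B5 → L1 miss [D]
4: W B5 → L1 hit [D]
5: R B2 → L2 miss [-]
6: R B11 → L3 hit [D]
7: W B9 → L1 miss wb→B5 [D]
8: W B5 → L1 miss wb→B9 [D]
9: W B9 → L1 miss wb→B5 [D]
10: R B9 → L1 hit [D]
11: R B8 → L0 miss [-]
12: R B5 → L1 miss wb→B9 [-]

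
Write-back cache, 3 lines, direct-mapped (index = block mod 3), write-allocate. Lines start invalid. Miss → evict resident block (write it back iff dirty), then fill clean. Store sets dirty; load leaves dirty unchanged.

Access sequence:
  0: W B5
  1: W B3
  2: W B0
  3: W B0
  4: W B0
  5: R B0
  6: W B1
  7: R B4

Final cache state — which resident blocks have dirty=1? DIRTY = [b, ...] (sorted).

0: W B5 → L2 miss [D]
1: W B3 → L0 miss [D]
2: W B0 → L0 miss wb→B3 [D]
3: W B0 → L0 hit [D]
4: W B0 → L0 hit [D]
5: R B0 → L0 hit [D]
6: W B1 → L1 miss [D]
7: R B4 → L1 miss wb→B1 [-]

DIRTY = [0, 5]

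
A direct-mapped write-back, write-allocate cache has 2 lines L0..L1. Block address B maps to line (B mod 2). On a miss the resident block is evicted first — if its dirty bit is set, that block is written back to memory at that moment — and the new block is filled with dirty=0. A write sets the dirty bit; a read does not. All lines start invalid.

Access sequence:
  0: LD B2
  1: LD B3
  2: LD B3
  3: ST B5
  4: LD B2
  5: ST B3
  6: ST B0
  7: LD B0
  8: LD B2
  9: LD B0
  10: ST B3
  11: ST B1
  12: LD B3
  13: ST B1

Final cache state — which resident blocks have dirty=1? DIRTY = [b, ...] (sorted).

0: R B2 → L0 miss [-]
1: R B3 → L1 miss [-]
2: R B3 → L1 hit [-]
3: W B5 → L1 miss [D]
4: R B2 → L0 hit [-]
5: W B3 → L1 miss wb→B5 [D]
6: W B0 → L0 miss [D]
7: R B0 → L0 hit [D]
8: R B2 → L0 miss wb→B0 [-]
9: R B0 → L0 miss [-]
10: W B3 → L1 hit [D]
11: W B1 → L1 miss wb→B3 [D]
12: R B3 → L1 miss wb→B1 [-]
13: W B1 → L1 miss [D]

DIRTY = [1]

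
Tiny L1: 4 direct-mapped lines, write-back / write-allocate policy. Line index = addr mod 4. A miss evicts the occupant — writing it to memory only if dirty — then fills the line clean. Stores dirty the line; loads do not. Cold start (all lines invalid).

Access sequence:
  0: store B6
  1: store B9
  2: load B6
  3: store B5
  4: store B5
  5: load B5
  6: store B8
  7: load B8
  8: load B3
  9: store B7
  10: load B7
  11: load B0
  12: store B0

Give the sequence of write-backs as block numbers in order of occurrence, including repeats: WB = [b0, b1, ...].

WB = [9, 8]

0: W B6 → L2 miss [D]
1: W B9 → L1 miss [D]
2: R B6 → L2 hit [D]
3: W B5 → L1 miss wb→B9 [D]
4: W B5 → L1 hit [D]
5: R B5 → L1 hit [D]
6: W B8 → L0 miss [D]
7: R B8 → L0 hit [D]
8: R B3 → L3 miss [-]
9: W B7 → L3 miss [D]
10: R B7 → L3 hit [D]
11: R B0 → L0 miss wb→B8 [-]
12: W B0 → L0 hit [D]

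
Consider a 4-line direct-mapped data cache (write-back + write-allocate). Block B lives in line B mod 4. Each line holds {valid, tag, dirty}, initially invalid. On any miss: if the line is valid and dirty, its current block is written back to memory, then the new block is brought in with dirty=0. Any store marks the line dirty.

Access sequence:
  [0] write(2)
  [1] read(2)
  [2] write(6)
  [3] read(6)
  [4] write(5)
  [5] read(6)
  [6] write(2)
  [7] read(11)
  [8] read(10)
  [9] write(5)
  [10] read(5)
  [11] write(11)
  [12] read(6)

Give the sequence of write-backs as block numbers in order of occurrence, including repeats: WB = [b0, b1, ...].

WB = [2, 6, 2]

  0 | W B2 → L2 miss [D]
  1 | R B2 → L2 hit [D]
  2 | W B6 → L2 miss wb→B2 [D]
  3 | R B6 → L2 hit [D]
  4 | W B5 → L1 miss [D]
  5 | R B6 → L2 hit [D]
  6 | W B2 → L2 miss wb→B6 [D]
  7 | R B11 → L3 miss [-]
  8 | R B10 → L2 miss wb→B2 [-]
  9 | W B5 → L1 hit [D]
  10 | R B5 → L1 hit [D]
  11 | W B11 → L3 hit [D]
  12 | R B6 → L2 miss [-]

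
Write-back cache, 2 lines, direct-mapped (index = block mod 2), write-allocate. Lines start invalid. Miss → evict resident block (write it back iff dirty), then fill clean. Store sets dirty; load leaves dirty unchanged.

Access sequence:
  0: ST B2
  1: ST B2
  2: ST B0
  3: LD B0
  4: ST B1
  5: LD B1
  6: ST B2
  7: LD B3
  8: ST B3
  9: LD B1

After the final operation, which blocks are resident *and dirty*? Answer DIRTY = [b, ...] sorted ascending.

0: W B2 → L0 miss [D]
1: W B2 → L0 hit [D]
2: W B0 → L0 miss wb→B2 [D]
3: R B0 → L0 hit [D]
4: W B1 → L1 miss [D]
5: R B1 → L1 hit [D]
6: W B2 → L0 miss wb→B0 [D]
7: R B3 → L1 miss wb→B1 [-]
8: W B3 → L1 hit [D]
9: R B1 → L1 miss wb→B3 [-]

DIRTY = [2]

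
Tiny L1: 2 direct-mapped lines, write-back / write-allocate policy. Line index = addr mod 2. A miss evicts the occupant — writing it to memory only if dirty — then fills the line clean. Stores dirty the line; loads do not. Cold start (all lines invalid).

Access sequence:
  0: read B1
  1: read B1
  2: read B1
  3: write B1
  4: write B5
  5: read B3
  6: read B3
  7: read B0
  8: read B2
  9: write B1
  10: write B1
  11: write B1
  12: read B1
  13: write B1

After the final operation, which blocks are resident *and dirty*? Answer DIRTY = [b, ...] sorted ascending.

  0 | R B1 → L1 miss [-]
  1 | R B1 → L1 hit [-]
  2 | R B1 → L1 hit [-]
  3 | W B1 → L1 hit [D]
  4 | W B5 → L1 miss wb→B1 [D]
  5 | R B3 → L1 miss wb→B5 [-]
  6 | R B3 → L1 hit [-]
  7 | R B0 → L0 miss [-]
  8 | R B2 → L0 miss [-]
  9 | W B1 → L1 miss [D]
  10 | W B1 → L1 hit [D]
  11 | W B1 → L1 hit [D]
  12 | R B1 → L1 hit [D]
  13 | W B1 → L1 hit [D]

DIRTY = [1]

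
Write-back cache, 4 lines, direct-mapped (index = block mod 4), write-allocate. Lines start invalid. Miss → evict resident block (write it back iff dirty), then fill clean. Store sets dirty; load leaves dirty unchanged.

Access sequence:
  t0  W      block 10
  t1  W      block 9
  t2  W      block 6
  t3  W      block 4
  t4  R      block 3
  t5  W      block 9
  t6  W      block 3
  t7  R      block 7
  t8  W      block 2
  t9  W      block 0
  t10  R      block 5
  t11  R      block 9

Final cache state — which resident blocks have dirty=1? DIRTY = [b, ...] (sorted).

DIRTY = [0, 2]

0: W B10 -> L2 miss  d=D]
1: W B9 -> L1 miss  d=D]
2: W B6 -> L2 miss wb->B10  d=D]
3: W B4 -> L0 miss  d=D]
4: R B3 -> L3 miss  d=-]
5: W B9 -> L1 hit  d=D]
6: W B3 -> L3 hit  d=D]
7: R B7 -> L3 miss wb->B3  d=-]
8: W B2 -> L2 miss wb->B6  d=D]
9: W B0 -> L0 miss wb->B4  d=D]
10: R B5 -> L1 miss wb->B9  d=-]
11: R B9 -> L1 miss  d=-]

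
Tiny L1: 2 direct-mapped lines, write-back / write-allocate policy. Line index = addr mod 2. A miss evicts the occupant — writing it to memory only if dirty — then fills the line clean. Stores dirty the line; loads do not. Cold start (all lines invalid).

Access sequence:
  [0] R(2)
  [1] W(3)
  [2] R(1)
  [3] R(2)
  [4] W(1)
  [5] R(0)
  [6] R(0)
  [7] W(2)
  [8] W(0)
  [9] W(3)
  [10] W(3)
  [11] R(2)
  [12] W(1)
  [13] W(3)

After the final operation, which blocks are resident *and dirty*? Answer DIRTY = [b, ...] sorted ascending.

DIRTY = [3]

0: R B2 → L0 miss [-]
1: W B3 → L1 miss [D]
2: R B1 → L1 miss wb→B3 [-]
3: R B2 → L0 hit [-]
4: W B1 → L1 hit [D]
5: R B0 → L0 miss [-]
6: R B0 → L0 hit [-]
7: W B2 → L0 miss [D]
8: W B0 → L0 miss wb→B2 [D]
9: W B3 → L1 miss wb→B1 [D]
10: W B3 → L1 hit [D]
11: R B2 → L0 miss wb→B0 [-]
12: W B1 → L1 miss wb→B3 [D]
13: W B3 → L1 miss wb→B1 [D]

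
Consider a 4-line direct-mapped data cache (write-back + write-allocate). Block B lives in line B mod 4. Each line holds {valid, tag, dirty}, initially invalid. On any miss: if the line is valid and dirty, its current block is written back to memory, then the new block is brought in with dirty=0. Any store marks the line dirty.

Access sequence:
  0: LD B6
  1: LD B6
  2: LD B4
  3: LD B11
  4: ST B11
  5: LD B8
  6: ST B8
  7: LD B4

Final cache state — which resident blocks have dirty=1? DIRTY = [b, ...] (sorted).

DIRTY = [11]

0: R B6 → L2 miss [-]
1: R B6 → L2 hit [-]
2: R B4 → L0 miss [-]
3: R B11 → L3 miss [-]
4: W B11 → L3 hit [D]
5: R B8 → L0 miss [-]
6: W B8 → L0 hit [D]
7: R B4 → L0 miss wb→B8 [-]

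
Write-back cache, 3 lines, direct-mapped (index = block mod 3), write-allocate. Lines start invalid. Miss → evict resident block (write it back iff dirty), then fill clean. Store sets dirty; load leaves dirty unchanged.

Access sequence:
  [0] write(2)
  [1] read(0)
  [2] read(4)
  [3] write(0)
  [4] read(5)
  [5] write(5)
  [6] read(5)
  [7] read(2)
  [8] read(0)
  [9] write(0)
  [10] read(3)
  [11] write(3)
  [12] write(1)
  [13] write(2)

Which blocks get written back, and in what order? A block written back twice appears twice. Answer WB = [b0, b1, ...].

WB = [2, 5, 0]

0: W B2 → L2 miss [D]
1: R B0 → L0 miss [-]
2: R B4 → L1 miss [-]
3: W B0 → L0 hit [D]
4: R B5 → L2 miss wb→B2 [-]
5: W B5 → L2 hit [D]
6: R B5 → L2 hit [D]
7: R B2 → L2 miss wb→B5 [-]
8: R B0 → L0 hit [D]
9: W B0 → L0 hit [D]
10: R B3 → L0 miss wb→B0 [-]
11: W B3 → L0 hit [D]
12: W B1 → L1 miss [D]
13: W B2 → L2 hit [D]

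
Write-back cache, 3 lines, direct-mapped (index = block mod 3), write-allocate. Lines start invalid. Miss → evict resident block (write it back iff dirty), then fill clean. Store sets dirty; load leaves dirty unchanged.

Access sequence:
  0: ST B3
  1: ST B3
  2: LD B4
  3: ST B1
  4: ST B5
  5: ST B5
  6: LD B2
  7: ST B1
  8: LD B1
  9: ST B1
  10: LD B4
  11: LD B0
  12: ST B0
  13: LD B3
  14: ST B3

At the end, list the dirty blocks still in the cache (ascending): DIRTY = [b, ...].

DIRTY = [3]

  0 | W B3 → L0 miss [D]
  1 | W B3 → L0 hit [D]
  2 | R B4 → L1 miss [-]
  3 | W B1 → L1 miss [D]
  4 | W B5 → L2 miss [D]
  5 | W B5 → L2 hit [D]
  6 | R B2 → L2 miss wb→B5 [-]
  7 | W B1 → L1 hit [D]
  8 | R B1 → L1 hit [D]
  9 | W B1 → L1 hit [D]
  10 | R B4 → L1 miss wb→B1 [-]
  11 | R B0 → L0 miss wb→B3 [-]
  12 | W B0 → L0 hit [D]
  13 | R B3 → L0 miss wb→B0 [-]
  14 | W B3 → L0 hit [D]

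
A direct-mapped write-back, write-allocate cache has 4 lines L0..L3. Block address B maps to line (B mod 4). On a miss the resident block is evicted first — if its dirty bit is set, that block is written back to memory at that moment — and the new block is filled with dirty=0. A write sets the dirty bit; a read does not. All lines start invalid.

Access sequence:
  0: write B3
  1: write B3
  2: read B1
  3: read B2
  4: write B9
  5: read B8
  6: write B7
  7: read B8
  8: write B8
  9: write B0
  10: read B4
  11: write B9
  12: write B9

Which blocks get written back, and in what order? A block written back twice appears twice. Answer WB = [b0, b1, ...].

WB = [3, 8, 0]

0: W B3 -> L3 miss  d=D]
1: W B3 -> L3 hit  d=D]
2: R B1 -> L1 miss  d=-]
3: R B2 -> L2 miss  d=-]
4: W B9 -> L1 miss  d=D]
5: R B8 -> L0 miss  d=-]
6: W B7 -> L3 miss wb->B3  d=D]
7: R B8 -> L0 hit  d=-]
8: W B8 -> L0 hit  d=D]
9: W B0 -> L0 miss wb->B8  d=D]
10: R B4 -> L0 miss wb->B0  d=-]
11: W B9 -> L1 hit  d=D]
12: W B9 -> L1 hit  d=D]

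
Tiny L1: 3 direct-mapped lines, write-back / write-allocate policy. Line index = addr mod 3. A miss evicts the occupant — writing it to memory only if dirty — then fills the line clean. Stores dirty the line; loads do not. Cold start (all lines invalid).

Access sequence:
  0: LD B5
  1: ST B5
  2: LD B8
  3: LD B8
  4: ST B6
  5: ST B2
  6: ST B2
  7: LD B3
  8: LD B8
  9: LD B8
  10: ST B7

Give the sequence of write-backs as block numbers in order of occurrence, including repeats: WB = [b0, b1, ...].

WB = [5, 6, 2]

0: R B5 → L2 miss [-]
1: W B5 → L2 hit [D]
2: R B8 → L2 miss wb→B5 [-]
3: R B8 → L2 hit [-]
4: W B6 → L0 miss [D]
5: W B2 → L2 miss [D]
6: W B2 → L2 hit [D]
7: R B3 → L0 miss wb→B6 [-]
8: R B8 → L2 miss wb→B2 [-]
9: R B8 → L2 hit [-]
10: W B7 → L1 miss [D]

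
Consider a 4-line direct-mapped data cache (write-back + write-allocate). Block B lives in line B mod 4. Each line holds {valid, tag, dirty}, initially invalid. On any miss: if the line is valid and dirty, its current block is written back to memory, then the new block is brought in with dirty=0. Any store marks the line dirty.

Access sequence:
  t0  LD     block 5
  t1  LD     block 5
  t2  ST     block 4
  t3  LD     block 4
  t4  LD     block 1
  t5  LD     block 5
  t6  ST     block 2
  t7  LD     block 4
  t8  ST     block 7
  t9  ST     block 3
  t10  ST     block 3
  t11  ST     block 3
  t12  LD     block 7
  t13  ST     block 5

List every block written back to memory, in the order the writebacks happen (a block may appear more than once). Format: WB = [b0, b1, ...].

WB = [7, 3]

0: R B5 -> L1 miss  d=-]
1: R B5 -> L1 hit  d=-]
2: W B4 -> L0 miss  d=D]
3: R B4 -> L0 hit  d=D]
4: R B1 -> L1 miss  d=-]
5: R B5 -> L1 miss  d=-]
6: W B2 -> L2 miss  d=D]
7: R B4 -> L0 hit  d=D]
8: W B7 -> L3 miss  d=D]
9: W B3 -> L3 miss wb->B7  d=D]
10: W B3 -> L3 hit  d=D]
11: W B3 -> L3 hit  d=D]
12: R B7 -> L3 miss wb->B3  d=-]
13: W B5 -> L1 hit  d=D]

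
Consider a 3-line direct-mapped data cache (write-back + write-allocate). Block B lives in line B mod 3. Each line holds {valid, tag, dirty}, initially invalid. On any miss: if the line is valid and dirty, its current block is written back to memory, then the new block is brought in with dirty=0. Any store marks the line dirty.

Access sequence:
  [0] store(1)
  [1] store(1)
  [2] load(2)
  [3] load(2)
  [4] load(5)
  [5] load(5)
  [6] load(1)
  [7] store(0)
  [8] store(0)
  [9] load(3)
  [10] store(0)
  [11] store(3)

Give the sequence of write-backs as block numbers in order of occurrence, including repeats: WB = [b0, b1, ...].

0: W B1 -> L1 miss  d=D]
1: W B1 -> L1 hit  d=D]
2: R B2 -> L2 miss  d=-]
3: R B2 -> L2 hit  d=-]
4: R B5 -> L2 miss  d=-]
5: R B5 -> L2 hit  d=-]
6: R B1 -> L1 hit  d=D]
7: W B0 -> L0 miss  d=D]
8: W B0 -> L0 hit  d=D]
9: R B3 -> L0 miss wb->B0  d=-]
10: W B0 -> L0 miss  d=D]
11: W B3 -> L0 miss wb->B0  d=D]

WB = [0, 0]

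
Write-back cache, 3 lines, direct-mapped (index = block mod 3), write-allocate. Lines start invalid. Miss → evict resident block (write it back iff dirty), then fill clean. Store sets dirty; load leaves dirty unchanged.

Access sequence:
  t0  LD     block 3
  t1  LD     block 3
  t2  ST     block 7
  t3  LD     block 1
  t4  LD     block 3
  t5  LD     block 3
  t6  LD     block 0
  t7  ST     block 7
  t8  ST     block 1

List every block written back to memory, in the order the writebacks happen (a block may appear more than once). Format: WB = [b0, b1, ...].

WB = [7, 7]

0: R B3 → L0 miss [-]
1: R B3 → L0 hit [-]
2: W B7 → L1 miss [D]
3: R B1 → L1 miss wb→B7 [-]
4: R B3 → L0 hit [-]
5: R B3 → L0 hit [-]
6: R B0 → L0 miss [-]
7: W B7 → L1 miss [D]
8: W B1 → L1 miss wb→B7 [D]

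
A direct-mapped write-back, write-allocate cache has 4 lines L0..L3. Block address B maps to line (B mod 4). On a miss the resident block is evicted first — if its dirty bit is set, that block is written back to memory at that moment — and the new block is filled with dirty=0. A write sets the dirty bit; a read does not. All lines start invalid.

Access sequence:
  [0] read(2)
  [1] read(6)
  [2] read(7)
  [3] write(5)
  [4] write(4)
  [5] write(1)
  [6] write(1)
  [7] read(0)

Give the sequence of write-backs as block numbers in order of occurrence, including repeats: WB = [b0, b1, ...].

0: R B2 -> L2 miss  d=-]
1: R B6 -> L2 miss  d=-]
2: R B7 -> L3 miss  d=-]
3: W B5 -> L1 miss  d=D]
4: W B4 -> L0 miss  d=D]
5: W B1 -> L1 miss wb->B5  d=D]
6: W B1 -> L1 hit  d=D]
7: R B0 -> L0 miss wb->B4  d=-]

WB = [5, 4]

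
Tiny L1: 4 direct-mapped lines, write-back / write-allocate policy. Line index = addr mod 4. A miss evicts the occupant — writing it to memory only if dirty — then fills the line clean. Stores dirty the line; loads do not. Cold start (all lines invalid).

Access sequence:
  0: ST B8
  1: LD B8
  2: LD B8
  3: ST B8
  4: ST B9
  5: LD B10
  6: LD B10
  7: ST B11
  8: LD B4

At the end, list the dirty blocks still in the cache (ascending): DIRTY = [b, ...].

DIRTY = [9, 11]

  0 | W B8 → L0 miss [D]
  1 | R B8 → L0 hit [D]
  2 | R B8 → L0 hit [D]
  3 | W B8 → L0 hit [D]
  4 | W B9 → L1 miss [D]
  5 | R B10 → L2 miss [-]
  6 | R B10 → L2 hit [-]
  7 | W B11 → L3 miss [D]
  8 | R B4 → L0 miss wb→B8 [-]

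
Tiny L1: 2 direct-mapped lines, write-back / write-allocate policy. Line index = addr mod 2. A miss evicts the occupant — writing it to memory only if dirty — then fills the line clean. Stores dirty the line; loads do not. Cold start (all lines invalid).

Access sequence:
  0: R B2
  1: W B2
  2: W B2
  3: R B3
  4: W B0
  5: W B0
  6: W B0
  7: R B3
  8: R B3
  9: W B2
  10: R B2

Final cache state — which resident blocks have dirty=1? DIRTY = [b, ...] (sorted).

0: R B2 → L0 miss [-]
1: W B2 → L0 hit [D]
2: W B2 → L0 hit [D]
3: R B3 → L1 miss [-]
4: W B0 → L0 miss wb→B2 [D]
5: W B0 → L0 hit [D]
6: W B0 → L0 hit [D]
7: R B3 → L1 hit [-]
8: R B3 → L1 hit [-]
9: W B2 → L0 miss wb→B0 [D]
10: R B2 → L0 hit [D]

DIRTY = [2]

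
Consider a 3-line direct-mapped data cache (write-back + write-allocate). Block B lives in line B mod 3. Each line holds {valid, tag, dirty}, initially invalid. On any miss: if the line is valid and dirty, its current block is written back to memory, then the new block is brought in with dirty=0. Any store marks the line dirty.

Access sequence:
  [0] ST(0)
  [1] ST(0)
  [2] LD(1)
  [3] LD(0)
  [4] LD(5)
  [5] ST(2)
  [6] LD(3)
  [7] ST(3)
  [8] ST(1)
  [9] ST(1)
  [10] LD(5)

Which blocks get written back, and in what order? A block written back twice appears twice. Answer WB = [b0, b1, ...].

WB = [0, 2]

  0 | W B0 → L0 miss [D]
  1 | W B0 → L0 hit [D]
  2 | R B1 → L1 miss [-]
  3 | R B0 → L0 hit [D]
  4 | R B5 → L2 miss [-]
  5 | W B2 → L2 miss [D]
  6 | R B3 → L0 miss wb→B0 [-]
  7 | W B3 → L0 hit [D]
  8 | W B1 → L1 hit [D]
  9 | W B1 → L1 hit [D]
  10 | R B5 → L2 miss wb→B2 [-]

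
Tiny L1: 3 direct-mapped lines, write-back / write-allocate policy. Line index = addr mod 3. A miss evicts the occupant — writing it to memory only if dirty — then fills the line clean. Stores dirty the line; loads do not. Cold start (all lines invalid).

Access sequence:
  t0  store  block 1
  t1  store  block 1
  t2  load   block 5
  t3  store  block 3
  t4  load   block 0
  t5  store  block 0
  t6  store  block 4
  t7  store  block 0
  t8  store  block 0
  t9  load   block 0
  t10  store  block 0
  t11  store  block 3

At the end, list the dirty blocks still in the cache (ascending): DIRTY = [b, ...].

  0 | W B1 → L1 miss [D]
  1 | W B1 → L1 hit [D]
  2 | R B5 → L2 miss [-]
  3 | W B3 → L0 miss [D]
  4 | R B0 → L0 miss wb→B3 [-]
  5 | W B0 → L0 hit [D]
  6 | W B4 → L1 miss wb→B1 [D]
  7 | W B0 → L0 hit [D]
  8 | W B0 → L0 hit [D]
  9 | R B0 → L0 hit [D]
  10 | W B0 → L0 hit [D]
  11 | W B3 → L0 miss wb→B0 [D]

DIRTY = [3, 4]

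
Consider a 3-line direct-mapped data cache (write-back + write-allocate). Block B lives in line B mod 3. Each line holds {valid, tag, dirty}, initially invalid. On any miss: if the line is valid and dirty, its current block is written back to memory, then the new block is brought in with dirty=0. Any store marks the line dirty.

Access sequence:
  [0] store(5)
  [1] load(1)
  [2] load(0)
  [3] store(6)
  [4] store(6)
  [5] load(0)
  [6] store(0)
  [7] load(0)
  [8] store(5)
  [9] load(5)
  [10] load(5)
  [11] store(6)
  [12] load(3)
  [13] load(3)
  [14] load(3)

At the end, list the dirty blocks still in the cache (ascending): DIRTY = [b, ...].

  0 | W B5 → L2 miss [D]
  1 | R B1 → L1 miss [-]
  2 | R B0 → L0 miss [-]
  3 | W B6 → L0 miss [D]
  4 | W B6 → L0 hit [D]
  5 | R B0 → L0 miss wb→B6 [-]
  6 | W B0 → L0 hit [D]
  7 | R B0 → L0 hit [D]
  8 | W B5 → L2 hit [D]
  9 | R B5 → L2 hit [D]
  10 | R B5 → L2 hit [D]
  11 | W B6 → L0 miss wb→B0 [D]
  12 | R B3 → L0 miss wb→B6 [-]
  13 | R B3 → L0 hit [-]
  14 | R B3 → L0 hit [-]

DIRTY = [5]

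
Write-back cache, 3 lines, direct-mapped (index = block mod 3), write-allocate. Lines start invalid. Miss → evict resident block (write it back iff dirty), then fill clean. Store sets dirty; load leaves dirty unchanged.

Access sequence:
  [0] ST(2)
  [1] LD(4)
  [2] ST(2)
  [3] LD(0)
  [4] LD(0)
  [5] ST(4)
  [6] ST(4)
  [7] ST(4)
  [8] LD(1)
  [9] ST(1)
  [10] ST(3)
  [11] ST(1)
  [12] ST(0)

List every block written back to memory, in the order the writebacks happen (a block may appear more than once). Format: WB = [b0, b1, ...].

0: W B2 -> L2 miss  d=D]
1: R B4 -> L1 miss  d=-]
2: W B2 -> L2 hit  d=D]
3: R B0 -> L0 miss  d=-]
4: R B0 -> L0 hit  d=-]
5: W B4 -> L1 hit  d=D]
6: W B4 -> L1 hit  d=D]
7: W B4 -> L1 hit  d=D]
8: R B1 -> L1 miss wb->B4  d=-]
9: W B1 -> L1 hit  d=D]
10: W B3 -> L0 miss  d=D]
11: W B1 -> L1 hit  d=D]
12: W B0 -> L0 miss wb->B3  d=D]

WB = [4, 3]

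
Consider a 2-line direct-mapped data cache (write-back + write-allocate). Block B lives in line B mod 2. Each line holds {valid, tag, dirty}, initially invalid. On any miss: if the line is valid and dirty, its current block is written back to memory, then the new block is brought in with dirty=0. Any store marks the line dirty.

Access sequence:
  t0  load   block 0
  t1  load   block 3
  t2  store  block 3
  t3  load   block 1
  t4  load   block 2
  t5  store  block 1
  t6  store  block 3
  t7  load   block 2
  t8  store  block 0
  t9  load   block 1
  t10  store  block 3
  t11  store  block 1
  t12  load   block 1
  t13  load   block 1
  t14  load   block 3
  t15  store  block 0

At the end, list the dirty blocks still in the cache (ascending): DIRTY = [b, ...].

DIRTY = [0]

0: R B0 → L0 miss [-]
1: R B3 → L1 miss [-]
2: W B3 → L1 hit [D]
3: R B1 → L1 miss wb→B3 [-]
4: R B2 → L0 miss [-]
5: W B1 → L1 hit [D]
6: W B3 → L1 miss wb→B1 [D]
7: R B2 → L0 hit [-]
8: W B0 → L0 miss [D]
9: R B1 → L1 miss wb→B3 [-]
10: W B3 → L1 miss [D]
11: W B1 → L1 miss wb→B3 [D]
12: R B1 → L1 hit [D]
13: R B1 → L1 hit [D]
14: R B3 → L1 miss wb→B1 [-]
15: W B0 → L0 hit [D]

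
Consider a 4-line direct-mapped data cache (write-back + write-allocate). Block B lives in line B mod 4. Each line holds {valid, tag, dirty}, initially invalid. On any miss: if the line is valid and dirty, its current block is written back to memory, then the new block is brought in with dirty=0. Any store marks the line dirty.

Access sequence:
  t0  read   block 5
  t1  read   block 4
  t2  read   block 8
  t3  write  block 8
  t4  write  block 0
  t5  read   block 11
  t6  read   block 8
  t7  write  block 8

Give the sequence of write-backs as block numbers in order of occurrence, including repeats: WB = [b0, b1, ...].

0: R B5 → L1 miss [-]
1: R B4 → L0 miss [-]
2: R B8 → L0 miss [-]
3: W B8 → L0 hit [D]
4: W B0 → L0 miss wb→B8 [D]
5: R B11 → L3 miss [-]
6: R B8 → L0 miss wb→B0 [-]
7: W B8 → L0 hit [D]

WB = [8, 0]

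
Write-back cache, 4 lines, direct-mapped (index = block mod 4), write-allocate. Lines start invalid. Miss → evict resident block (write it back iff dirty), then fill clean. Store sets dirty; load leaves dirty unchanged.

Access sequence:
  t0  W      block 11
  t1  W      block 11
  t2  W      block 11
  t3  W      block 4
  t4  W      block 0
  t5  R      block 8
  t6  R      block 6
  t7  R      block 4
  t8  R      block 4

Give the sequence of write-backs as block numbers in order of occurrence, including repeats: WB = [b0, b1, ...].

0: W B11 → L3 miss [D]
1: W B11 → L3 hit [D]
2: W B11 → L3 hit [D]
3: W B4 → L0 miss [D]
4: W B0 → L0 miss wb→B4 [D]
5: R B8 → L0 miss wb→B0 [-]
6: R B6 → L2 miss [-]
7: R B4 → L0 miss [-]
8: R B4 → L0 hit [-]

WB = [4, 0]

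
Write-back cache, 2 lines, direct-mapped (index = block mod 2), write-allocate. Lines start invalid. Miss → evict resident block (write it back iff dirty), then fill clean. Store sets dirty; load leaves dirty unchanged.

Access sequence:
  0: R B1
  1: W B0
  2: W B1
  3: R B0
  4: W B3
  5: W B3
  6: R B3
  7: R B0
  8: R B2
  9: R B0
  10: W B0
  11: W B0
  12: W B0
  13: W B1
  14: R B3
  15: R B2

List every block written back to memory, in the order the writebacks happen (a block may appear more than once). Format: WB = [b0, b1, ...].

WB = [1, 0, 3, 1, 0]

0: R B1 -> L1 miss  d=-]
1: W B0 -> L0 miss  d=D]
2: W B1 -> L1 hit  d=D]
3: R B0 -> L0 hit  d=D]
4: W B3 -> L1 miss wb->B1  d=D]
5: W B3 -> L1 hit  d=D]
6: R B3 -> L1 hit  d=D]
7: R B0 -> L0 hit  d=D]
8: R B2 -> L0 miss wb->B0  d=-]
9: R B0 -> L0 miss  d=-]
10: W B0 -> L0 hit  d=D]
11: W B0 -> L0 hit  d=D]
12: W B0 -> L0 hit  d=D]
13: W B1 -> L1 miss wb->B3  d=D]
14: R B3 -> L1 miss wb->B1  d=-]
15: R B2 -> L0 miss wb->B0  d=-]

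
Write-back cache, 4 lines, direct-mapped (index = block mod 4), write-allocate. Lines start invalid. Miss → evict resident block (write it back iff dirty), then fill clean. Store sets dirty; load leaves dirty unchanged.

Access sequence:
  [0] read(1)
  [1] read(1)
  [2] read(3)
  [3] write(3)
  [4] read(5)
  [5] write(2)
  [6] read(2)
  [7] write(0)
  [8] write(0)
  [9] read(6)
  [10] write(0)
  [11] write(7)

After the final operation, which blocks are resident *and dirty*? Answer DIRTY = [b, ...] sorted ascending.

DIRTY = [0, 7]

0: R B1 -> L1 miss  d=-]
1: R B1 -> L1 hit  d=-]
2: R B3 -> L3 miss  d=-]
3: W B3 -> L3 hit  d=D]
4: R B5 -> L1 miss  d=-]
5: W B2 -> L2 miss  d=D]
6: R B2 -> L2 hit  d=D]
7: W B0 -> L0 miss  d=D]
8: W B0 -> L0 hit  d=D]
9: R B6 -> L2 miss wb->B2  d=-]
10: W B0 -> L0 hit  d=D]
11: W B7 -> L3 miss wb->B3  d=D]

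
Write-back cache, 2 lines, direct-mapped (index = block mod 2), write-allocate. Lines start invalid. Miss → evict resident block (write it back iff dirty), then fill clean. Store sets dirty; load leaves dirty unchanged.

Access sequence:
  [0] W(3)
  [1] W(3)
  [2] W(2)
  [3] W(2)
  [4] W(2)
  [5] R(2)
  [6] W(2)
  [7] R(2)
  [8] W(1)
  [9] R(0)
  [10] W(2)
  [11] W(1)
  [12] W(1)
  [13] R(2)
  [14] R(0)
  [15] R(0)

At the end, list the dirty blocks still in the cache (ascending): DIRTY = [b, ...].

DIRTY = [1]

0: W B3 → L1 miss [D]
1: W B3 → L1 hit [D]
2: W B2 → L0 miss [D]
3: W B2 → L0 hit [D]
4: W B2 → L0 hit [D]
5: R B2 → L0 hit [D]
6: W B2 → L0 hit [D]
7: R B2 → L0 hit [D]
8: W B1 → L1 miss wb→B3 [D]
9: R B0 → L0 miss wb→B2 [-]
10: W B2 → L0 miss [D]
11: W B1 → L1 hit [D]
12: W B1 → L1 hit [D]
13: R B2 → L0 hit [D]
14: R B0 → L0 miss wb→B2 [-]
15: R B0 → L0 hit [-]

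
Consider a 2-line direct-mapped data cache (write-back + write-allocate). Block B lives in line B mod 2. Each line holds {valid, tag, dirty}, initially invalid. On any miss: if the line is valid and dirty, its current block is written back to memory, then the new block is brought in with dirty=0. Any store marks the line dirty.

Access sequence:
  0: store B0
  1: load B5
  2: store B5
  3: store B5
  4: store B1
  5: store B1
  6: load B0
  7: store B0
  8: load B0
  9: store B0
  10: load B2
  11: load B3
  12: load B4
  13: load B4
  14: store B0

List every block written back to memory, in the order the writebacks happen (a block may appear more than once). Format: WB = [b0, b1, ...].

WB = [5, 0, 1]

0: W B0 → L0 miss [D]
1: R B5 → L1 miss [-]
2: W B5 → L1 hit [D]
3: W B5 → L1 hit [D]
4: W B1 → L1 miss wb→B5 [D]
5: W B1 → L1 hit [D]
6: R B0 → L0 hit [D]
7: W B0 → L0 hit [D]
8: R B0 → L0 hit [D]
9: W B0 → L0 hit [D]
10: R B2 → L0 miss wb→B0 [-]
11: R B3 → L1 miss wb→B1 [-]
12: R B4 → L0 miss [-]
13: R B4 → L0 hit [-]
14: W B0 → L0 miss [D]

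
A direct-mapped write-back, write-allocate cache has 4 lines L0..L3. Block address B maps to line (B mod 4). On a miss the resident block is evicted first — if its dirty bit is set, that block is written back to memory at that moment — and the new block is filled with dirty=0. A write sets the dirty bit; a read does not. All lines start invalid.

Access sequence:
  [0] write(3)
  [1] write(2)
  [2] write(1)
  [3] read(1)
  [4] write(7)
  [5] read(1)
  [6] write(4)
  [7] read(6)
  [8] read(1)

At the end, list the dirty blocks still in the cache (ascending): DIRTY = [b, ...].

0: W B3 -> L3 miss  d=D]
1: W B2 -> L2 miss  d=D]
2: W B1 -> L1 miss  d=D]
3: R B1 -> L1 hit  d=D]
4: W B7 -> L3 miss wb->B3  d=D]
5: R B1 -> L1 hit  d=D]
6: W B4 -> L0 miss  d=D]
7: R B6 -> L2 miss wb->B2  d=-]
8: R B1 -> L1 hit  d=D]

DIRTY = [1, 4, 7]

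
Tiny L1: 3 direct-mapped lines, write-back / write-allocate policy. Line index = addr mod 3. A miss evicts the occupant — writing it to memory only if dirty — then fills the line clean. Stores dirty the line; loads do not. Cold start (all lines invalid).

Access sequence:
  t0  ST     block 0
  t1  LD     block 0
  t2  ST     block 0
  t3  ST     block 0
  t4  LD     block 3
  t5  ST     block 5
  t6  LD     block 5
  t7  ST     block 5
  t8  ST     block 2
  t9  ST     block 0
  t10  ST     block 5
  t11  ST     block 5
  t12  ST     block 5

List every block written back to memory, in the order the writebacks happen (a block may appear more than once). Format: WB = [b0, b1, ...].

0: W B0 → L0 miss [D]
1: R B0 → L0 hit [D]
2: W B0 → L0 hit [D]
3: W B0 → L0 hit [D]
4: R B3 → L0 miss wb→B0 [-]
5: W B5 → L2 miss [D]
6: R B5 → L2 hit [D]
7: W B5 → L2 hit [D]
8: W B2 → L2 miss wb→B5 [D]
9: W B0 → L0 miss [D]
10: W B5 → L2 miss wb→B2 [D]
11: W B5 → L2 hit [D]
12: W B5 → L2 hit [D]

WB = [0, 5, 2]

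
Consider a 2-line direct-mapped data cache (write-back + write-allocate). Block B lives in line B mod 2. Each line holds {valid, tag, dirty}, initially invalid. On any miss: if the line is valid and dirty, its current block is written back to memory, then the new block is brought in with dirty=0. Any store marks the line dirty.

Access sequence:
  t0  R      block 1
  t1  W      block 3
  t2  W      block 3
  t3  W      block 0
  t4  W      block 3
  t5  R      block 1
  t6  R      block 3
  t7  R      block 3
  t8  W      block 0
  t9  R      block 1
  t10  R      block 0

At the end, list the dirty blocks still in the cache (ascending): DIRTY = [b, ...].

0: R B1 -> L1 miss  d=-]
1: W B3 -> L1 miss  d=D]
2: W B3 -> L1 hit  d=D]
3: W B0 -> L0 miss  d=D]
4: W B3 -> L1 hit  d=D]
5: R B1 -> L1 miss wb->B3  d=-]
6: R B3 -> L1 miss  d=-]
7: R B3 -> L1 hit  d=-]
8: W B0 -> L0 hit  d=D]
9: R B1 -> L1 miss  d=-]
10: R B0 -> L0 hit  d=D]

DIRTY = [0]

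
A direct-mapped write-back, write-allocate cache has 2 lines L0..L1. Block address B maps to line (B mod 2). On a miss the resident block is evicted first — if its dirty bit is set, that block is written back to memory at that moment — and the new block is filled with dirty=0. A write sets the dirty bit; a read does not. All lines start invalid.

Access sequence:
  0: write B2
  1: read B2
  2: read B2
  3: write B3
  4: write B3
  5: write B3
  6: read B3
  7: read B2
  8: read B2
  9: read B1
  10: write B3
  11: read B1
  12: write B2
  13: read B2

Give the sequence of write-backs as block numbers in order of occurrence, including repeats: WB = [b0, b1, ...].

0: W B2 -> L0 miss  d=D]
1: R B2 -> L0 hit  d=D]
2: R B2 -> L0 hit  d=D]
3: W B3 -> L1 miss  d=D]
4: W B3 -> L1 hit  d=D]
5: W B3 -> L1 hit  d=D]
6: R B3 -> L1 hit  d=D]
7: R B2 -> L0 hit  d=D]
8: R B2 -> L0 hit  d=D]
9: R B1 -> L1 miss wb->B3  d=-]
10: W B3 -> L1 miss  d=D]
11: R B1 -> L1 miss wb->B3  d=-]
12: W B2 -> L0 hit  d=D]
13: R B2 -> L0 hit  d=D]

WB = [3, 3]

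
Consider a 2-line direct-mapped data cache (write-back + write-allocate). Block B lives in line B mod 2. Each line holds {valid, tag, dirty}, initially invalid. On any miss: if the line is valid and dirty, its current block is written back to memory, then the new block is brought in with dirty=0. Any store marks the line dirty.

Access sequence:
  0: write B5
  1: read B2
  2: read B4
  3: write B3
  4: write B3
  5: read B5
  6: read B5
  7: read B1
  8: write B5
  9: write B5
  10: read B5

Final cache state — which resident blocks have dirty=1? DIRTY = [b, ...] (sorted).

  0 | W B5 → L1 miss [D]
  1 | R B2 → L0 miss [-]
  2 | R B4 → L0 miss [-]
  3 | W B3 → L1 miss wb→B5 [D]
  4 | W B3 → L1 hit [D]
  5 | R B5 → L1 miss wb→B3 [-]
  6 | R B5 → L1 hit [-]
  7 | R B1 → L1 miss [-]
  8 | W B5 → L1 miss [D]
  9 | W B5 → L1 hit [D]
  10 | R B5 → L1 hit [D]

DIRTY = [5]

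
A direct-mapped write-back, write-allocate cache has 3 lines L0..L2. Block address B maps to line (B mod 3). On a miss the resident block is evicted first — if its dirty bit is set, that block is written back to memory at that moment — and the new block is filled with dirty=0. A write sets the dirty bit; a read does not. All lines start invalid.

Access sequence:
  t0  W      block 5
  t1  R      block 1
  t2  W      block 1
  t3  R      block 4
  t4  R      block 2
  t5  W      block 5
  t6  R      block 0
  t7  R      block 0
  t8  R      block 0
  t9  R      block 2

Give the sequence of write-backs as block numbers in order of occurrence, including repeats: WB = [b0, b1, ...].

0: W B5 -> L2 miss  d=D]
1: R B1 -> L1 miss  d=-]
2: W B1 -> L1 hit  d=D]
3: R B4 -> L1 miss wb->B1  d=-]
4: R B2 -> L2 miss wb->B5  d=-]
5: W B5 -> L2 miss  d=D]
6: R B0 -> L0 miss  d=-]
7: R B0 -> L0 hit  d=-]
8: R B0 -> L0 hit  d=-]
9: R B2 -> L2 miss wb->B5  d=-]

WB = [1, 5, 5]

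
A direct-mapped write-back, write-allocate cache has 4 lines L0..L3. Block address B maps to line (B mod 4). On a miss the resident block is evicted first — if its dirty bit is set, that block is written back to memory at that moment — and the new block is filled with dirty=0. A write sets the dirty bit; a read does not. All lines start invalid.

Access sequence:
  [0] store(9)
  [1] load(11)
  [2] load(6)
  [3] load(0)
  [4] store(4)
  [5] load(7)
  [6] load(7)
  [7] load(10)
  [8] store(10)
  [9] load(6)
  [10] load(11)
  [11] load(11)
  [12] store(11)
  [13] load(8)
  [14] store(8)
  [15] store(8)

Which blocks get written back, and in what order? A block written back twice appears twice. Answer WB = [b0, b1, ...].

WB = [10, 4]

  0 | W B9 → L1 miss [D]
  1 | R B11 → L3 miss [-]
  2 | R B6 → L2 miss [-]
  3 | R B0 → L0 miss [-]
  4 | W B4 → L0 miss [D]
  5 | R B7 → L3 miss [-]
  6 | R B7 → L3 hit [-]
  7 | R B10 → L2 miss [-]
  8 | W B10 → L2 hit [D]
  9 | R B6 → L2 miss wb→B10 [-]
  10 | R B11 → L3 miss [-]
  11 | R B11 → L3 hit [-]
  12 | W B11 → L3 hit [D]
  13 | R B8 → L0 miss wb→B4 [-]
  14 | W B8 → L0 hit [D]
  15 | W B8 → L0 hit [D]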